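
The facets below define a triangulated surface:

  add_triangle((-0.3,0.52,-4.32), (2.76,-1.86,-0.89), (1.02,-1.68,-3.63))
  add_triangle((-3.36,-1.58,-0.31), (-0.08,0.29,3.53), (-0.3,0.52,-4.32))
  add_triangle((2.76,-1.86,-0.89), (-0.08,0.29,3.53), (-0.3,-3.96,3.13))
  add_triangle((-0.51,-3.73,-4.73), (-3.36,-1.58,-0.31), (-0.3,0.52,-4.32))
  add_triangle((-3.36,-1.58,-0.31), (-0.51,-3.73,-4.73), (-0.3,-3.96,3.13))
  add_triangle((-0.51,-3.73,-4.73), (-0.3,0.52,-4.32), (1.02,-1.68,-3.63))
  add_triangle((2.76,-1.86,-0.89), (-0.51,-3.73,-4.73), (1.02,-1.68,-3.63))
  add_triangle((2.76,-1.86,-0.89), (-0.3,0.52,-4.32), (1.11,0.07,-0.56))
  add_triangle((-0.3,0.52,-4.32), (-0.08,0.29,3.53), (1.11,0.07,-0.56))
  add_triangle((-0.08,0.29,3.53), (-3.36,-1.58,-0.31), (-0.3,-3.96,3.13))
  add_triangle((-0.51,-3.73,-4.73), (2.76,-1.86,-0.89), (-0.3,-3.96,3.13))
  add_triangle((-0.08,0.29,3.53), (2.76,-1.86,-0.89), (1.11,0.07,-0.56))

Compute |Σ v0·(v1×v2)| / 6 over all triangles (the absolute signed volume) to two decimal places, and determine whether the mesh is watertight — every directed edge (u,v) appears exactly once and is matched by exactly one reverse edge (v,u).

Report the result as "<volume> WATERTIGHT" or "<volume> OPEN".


72.87 WATERTIGHT

Per-triangle v0·(v1×v2)/6:
  t1: +2.4993
  t2: +2.0970
  t3: +7.0386
  t4: +10.1230
  t5: +16.1866
  t6: +4.2145
  t7: +3.9511
  t8: +1.6325
  t9: +0.5920
  t10: +8.1444
  t11: +15.0550
  t12: +1.3406
Σ = +72.8744 → |volume| = 72.87

Directed edges: 36 total, each appears once with its reverse present → watertight.


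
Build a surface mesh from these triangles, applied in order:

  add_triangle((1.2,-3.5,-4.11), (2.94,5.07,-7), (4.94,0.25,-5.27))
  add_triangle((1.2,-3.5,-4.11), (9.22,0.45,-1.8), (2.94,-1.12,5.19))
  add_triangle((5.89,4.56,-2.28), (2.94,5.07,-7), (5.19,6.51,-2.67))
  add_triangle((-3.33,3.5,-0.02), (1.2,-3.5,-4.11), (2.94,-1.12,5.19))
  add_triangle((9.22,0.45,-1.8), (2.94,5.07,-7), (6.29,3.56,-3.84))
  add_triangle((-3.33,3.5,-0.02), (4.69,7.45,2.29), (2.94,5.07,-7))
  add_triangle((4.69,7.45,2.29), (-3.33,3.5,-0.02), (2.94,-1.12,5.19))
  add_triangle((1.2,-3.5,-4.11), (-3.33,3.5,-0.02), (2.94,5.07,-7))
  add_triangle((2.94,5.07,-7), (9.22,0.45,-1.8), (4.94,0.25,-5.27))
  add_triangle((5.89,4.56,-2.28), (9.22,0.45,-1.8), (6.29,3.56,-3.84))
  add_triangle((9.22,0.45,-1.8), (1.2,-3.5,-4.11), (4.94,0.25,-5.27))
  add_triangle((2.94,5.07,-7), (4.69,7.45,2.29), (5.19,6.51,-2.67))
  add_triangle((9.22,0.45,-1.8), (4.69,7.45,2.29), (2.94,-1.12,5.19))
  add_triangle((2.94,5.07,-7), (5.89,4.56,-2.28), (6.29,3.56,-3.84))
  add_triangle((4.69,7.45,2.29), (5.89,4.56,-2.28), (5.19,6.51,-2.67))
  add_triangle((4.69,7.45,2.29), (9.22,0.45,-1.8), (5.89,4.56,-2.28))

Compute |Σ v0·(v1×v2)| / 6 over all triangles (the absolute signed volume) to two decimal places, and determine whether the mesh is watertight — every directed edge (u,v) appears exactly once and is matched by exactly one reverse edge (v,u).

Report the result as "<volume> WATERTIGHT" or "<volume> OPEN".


415.87 WATERTIGHT

Per-triangle v0·(v1×v2)/6:
  t1: +22.7927
  t2: +39.0443
  t3: +12.5270
  t4: +1.9249
  t5: +12.3483
  t6: +58.4589
  t7: +33.0639
  t8: +27.3657
  t9: +32.5071
  t10: +11.4999
  t11: +23.5973
  t12: +13.0617
  t13: +70.1833
  t14: +11.3904
  t15: +12.5210
  t16: +33.5865
Σ = +415.8729 → |volume| = 415.87

Directed edges: 48 total, each appears once with its reverse present → watertight.


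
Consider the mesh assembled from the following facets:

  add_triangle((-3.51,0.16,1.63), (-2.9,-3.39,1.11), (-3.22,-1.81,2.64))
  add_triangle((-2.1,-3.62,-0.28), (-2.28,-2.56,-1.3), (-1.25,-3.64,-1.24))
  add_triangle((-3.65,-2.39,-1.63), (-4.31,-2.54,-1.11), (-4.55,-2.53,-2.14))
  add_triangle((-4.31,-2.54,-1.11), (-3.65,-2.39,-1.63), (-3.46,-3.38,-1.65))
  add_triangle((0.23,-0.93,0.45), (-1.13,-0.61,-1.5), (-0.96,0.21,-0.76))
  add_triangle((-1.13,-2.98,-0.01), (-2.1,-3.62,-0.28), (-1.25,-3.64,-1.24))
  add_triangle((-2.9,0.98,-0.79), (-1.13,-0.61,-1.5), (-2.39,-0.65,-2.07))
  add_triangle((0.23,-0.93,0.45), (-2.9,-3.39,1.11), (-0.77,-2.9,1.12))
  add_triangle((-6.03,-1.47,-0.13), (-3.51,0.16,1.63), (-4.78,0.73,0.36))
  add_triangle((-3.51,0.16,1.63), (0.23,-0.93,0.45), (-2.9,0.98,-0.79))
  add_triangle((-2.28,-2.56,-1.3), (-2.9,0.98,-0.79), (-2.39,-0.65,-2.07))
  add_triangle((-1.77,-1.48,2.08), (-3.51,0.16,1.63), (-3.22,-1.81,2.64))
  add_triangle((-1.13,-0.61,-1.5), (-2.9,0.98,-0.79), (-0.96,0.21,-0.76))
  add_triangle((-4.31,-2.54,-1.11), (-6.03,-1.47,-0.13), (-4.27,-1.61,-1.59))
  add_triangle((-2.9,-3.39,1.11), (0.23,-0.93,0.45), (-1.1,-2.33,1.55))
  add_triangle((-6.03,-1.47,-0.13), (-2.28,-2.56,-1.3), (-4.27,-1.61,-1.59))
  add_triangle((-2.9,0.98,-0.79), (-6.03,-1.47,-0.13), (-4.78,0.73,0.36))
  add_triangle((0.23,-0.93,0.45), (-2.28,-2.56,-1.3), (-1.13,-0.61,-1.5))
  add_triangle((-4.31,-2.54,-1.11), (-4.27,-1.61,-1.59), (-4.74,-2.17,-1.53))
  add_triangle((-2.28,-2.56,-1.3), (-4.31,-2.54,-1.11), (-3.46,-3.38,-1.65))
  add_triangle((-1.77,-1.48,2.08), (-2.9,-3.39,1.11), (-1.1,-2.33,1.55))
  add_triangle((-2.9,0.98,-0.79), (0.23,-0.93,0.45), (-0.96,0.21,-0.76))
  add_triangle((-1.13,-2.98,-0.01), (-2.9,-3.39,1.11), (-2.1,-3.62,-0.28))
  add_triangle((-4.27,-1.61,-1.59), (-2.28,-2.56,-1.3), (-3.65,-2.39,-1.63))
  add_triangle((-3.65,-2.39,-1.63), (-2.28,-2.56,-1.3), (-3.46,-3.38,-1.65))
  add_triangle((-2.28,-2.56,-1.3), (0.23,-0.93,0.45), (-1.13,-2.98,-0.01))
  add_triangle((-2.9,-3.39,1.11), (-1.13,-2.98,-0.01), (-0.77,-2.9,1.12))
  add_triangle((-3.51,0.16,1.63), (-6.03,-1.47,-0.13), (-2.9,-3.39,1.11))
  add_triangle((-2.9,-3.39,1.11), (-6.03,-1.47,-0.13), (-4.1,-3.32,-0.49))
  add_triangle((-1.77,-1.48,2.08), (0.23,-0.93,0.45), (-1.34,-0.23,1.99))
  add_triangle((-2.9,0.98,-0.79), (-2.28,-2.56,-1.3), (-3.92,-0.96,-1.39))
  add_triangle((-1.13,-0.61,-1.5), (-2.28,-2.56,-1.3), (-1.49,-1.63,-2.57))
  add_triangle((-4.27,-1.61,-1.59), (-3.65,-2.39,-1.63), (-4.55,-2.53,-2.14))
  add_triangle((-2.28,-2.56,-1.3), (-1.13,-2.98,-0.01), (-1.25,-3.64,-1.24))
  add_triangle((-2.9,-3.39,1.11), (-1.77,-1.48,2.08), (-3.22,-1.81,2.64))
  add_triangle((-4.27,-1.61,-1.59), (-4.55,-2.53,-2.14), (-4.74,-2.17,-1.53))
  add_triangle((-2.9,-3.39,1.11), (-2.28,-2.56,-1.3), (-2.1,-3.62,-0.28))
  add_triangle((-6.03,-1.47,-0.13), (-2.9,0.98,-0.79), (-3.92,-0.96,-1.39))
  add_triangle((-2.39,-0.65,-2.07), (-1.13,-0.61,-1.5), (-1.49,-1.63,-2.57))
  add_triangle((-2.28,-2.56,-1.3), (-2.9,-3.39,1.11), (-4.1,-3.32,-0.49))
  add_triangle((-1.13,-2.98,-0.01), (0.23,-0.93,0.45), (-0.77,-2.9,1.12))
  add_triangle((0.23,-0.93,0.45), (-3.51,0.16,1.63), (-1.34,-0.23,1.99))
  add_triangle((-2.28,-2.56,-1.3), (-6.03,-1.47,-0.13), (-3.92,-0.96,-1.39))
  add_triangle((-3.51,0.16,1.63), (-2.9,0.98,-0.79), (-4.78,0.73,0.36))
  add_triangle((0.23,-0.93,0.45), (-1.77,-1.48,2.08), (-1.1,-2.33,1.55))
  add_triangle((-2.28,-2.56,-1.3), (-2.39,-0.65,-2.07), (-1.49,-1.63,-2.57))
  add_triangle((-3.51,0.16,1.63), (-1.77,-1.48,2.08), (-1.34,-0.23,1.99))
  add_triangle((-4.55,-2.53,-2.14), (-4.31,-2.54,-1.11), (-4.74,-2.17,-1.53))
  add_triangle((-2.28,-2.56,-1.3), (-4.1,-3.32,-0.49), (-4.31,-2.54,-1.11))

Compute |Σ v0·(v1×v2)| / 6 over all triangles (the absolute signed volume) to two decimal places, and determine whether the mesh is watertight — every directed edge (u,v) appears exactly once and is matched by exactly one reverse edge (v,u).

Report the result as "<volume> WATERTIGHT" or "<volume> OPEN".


35.51 OPEN

Per-triangle v0·(v1×v2)/6:
  t1: +2.6296
  t2: +1.0325
  t3: +0.2412
  t4: +0.5343
  t5: -0.1220
  t6: +0.4608
  t7: +0.1597
  t8: +0.0419
  t9: +2.7762
  t10: -0.8732
  t11: +1.8058
  t12: +0.3950
  t13: +0.1730
  t14: +1.6604
  t15: +0.3827
  t16: -2.3018
  t17: +2.1707
  t18: +0.3066
  t19: -0.0182
  t20: -0.0235
  t21: +1.0292
  t22: -0.2268
  t23: +0.6199
  t24: -0.0024
  t25: +0.1230
  t26: +0.0791
  t27: +1.0895
  t28: +5.7961
  t29: +3.8174
  t30: +0.3267
  t31: +0.2311
  t32: -0.4167
  t33: -0.1646
  t34: -0.8819
  t35: +0.9239
  t36: +0.2576
  t37: +1.2787
  t38: +2.2165
  t39: +0.1001
  t40: +1.4418
  t41: +0.2527
  t42: -0.6409
  t43: +2.6240
  t44: +0.2823
  t45: +0.2144
  t46: +1.3179
  t47: +1.0345
  t48: +0.3999
  t49: +0.9572
Σ = +35.5121 → |volume| = 35.51

Directed edges: 147 total; 3 unmatched, e.g. (-4.31,-2.54,-1.11)→(-6.03,-1.47,-0.13) → open.


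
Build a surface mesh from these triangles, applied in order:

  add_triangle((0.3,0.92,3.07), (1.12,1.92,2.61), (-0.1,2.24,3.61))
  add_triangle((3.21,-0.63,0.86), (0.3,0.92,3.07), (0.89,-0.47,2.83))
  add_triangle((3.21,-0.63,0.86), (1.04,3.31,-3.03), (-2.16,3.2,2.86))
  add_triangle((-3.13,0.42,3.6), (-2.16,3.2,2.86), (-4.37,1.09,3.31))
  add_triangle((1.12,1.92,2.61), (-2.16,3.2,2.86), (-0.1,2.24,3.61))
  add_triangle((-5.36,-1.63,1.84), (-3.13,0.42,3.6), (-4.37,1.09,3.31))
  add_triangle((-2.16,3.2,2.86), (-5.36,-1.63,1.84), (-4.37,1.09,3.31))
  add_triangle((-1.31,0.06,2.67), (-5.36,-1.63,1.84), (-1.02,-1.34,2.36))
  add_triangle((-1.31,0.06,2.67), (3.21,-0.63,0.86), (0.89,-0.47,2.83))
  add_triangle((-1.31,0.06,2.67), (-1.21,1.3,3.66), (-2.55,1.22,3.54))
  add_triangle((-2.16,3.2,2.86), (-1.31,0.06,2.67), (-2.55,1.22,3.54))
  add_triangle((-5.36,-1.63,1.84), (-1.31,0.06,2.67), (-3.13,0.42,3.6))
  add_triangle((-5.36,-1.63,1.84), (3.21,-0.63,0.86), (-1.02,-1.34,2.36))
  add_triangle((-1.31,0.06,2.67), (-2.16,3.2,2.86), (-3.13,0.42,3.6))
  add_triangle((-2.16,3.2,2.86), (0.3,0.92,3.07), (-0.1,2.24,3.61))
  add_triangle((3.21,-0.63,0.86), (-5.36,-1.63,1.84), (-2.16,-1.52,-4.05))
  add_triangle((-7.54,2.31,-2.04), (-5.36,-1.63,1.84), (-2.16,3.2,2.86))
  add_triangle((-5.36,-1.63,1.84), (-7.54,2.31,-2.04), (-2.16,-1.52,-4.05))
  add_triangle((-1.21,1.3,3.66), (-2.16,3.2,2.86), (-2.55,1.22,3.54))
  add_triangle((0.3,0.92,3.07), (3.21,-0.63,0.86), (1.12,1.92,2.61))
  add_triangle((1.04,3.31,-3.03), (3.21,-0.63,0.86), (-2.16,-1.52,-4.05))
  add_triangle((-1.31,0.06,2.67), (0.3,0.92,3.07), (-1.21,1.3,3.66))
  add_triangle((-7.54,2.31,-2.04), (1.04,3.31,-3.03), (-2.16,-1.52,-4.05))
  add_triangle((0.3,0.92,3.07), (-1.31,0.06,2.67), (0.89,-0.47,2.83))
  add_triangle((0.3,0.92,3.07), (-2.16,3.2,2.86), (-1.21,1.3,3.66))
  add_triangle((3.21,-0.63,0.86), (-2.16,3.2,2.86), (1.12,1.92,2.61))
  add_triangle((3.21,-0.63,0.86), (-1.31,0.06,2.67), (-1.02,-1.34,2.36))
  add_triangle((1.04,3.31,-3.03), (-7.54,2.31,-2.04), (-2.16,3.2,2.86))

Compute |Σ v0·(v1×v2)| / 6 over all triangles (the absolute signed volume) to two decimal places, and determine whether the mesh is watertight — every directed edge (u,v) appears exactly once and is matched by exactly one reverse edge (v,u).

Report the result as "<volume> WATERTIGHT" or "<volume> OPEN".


157.98 WATERTIGHT

Per-triangle v0·(v1×v2)/6:
  t1: +0.7762
  t2: +1.8296
  t3: +11.3789
  t4: +2.7041
  t5: +1.3987
  t6: +3.2394
  t7: +1.6579
  t8: +2.8656
  t9: -0.2040
  t10: +0.7379
  t11: -0.7506
  t12: +1.6869
  t13: +1.0789
  t14: +1.7887
  t15: +0.9029
  t16: +8.3879
  t17: +24.6581
  t18: +23.2712
  t19: +1.8659
  t20: +2.2128
  t21: +9.9672
  t22: +0.7570
  t23: +24.8819
  t24: +1.2918
  t25: +1.6257
  t26: -0.5059
  t27: +2.2116
  t28: +26.2688
Σ = +157.9849 → |volume| = 157.98

Directed edges: 84 total, each appears once with its reverse present → watertight.


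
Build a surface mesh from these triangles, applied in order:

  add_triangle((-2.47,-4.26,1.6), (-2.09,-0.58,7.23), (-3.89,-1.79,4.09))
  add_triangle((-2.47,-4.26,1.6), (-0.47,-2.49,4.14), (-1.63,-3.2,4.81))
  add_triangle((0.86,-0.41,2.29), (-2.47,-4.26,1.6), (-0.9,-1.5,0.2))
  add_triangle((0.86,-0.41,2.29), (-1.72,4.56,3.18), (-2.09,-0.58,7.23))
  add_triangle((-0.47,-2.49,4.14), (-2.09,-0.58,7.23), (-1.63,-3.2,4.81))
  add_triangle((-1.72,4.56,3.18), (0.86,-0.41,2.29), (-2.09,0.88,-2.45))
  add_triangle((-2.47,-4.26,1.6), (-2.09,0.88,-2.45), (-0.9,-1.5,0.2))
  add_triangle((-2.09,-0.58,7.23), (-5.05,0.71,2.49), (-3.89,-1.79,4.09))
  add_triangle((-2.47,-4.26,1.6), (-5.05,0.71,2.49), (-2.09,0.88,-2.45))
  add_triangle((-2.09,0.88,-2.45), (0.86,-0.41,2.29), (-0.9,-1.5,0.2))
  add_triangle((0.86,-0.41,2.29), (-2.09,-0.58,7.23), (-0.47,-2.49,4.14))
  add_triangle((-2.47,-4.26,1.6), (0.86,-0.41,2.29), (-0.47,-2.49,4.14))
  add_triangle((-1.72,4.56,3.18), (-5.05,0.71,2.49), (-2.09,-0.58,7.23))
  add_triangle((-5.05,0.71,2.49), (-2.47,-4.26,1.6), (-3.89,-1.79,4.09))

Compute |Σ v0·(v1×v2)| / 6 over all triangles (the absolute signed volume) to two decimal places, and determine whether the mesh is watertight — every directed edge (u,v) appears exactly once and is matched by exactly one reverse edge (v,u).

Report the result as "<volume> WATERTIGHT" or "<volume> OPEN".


Per-triangle v0·(v1×v2)/6:
  t1: +9.9442
  t2: +1.9816
  t3: +0.2373
  t4: +8.6125
  t5: +3.0874
  t6: -1.7994
  t7: +0.6253
  t8: +10.5963
  t9: +13.3082
  t10: -0.8180
  t11: +3.7593
  t12: +1.0210
  t13: +24.2469
  t14: +7.6708
Σ = +82.4734 → |volume| = 82.47

Directed edges: 42 total; 6 unmatched, e.g. (-2.47,-4.26,1.6)→(-2.09,-0.58,7.23) → open.

82.47 OPEN


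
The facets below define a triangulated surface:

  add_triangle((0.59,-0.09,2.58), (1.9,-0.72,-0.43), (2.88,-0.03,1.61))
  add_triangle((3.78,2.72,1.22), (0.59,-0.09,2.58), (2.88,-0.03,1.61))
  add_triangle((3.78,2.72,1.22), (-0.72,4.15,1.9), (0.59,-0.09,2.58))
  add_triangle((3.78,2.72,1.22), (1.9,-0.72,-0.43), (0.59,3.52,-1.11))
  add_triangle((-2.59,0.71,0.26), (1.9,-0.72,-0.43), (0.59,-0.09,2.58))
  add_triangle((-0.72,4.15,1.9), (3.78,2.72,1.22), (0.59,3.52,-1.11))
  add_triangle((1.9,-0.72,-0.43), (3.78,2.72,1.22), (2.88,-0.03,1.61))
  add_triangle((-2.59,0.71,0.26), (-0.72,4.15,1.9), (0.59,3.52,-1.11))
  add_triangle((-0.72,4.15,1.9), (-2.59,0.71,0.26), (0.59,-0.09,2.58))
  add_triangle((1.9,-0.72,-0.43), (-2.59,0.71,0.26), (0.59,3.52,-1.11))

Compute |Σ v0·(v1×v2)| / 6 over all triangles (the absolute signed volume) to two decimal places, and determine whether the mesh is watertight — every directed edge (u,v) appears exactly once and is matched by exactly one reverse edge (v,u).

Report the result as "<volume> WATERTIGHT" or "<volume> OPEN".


Per-triangle v0·(v1×v2)/6:
  t1: +0.8163
  t2: +2.9444
  t3: +7.7188
  t4: +3.7444
  t5: +0.2195
  t6: +7.9828
  t7: +2.2765
  t8: +4.6976
  t9: +4.4465
  t10: +0.4706
Σ = +35.3175 → |volume| = 35.32

Directed edges: 30 total, each appears once with its reverse present → watertight.

35.32 WATERTIGHT


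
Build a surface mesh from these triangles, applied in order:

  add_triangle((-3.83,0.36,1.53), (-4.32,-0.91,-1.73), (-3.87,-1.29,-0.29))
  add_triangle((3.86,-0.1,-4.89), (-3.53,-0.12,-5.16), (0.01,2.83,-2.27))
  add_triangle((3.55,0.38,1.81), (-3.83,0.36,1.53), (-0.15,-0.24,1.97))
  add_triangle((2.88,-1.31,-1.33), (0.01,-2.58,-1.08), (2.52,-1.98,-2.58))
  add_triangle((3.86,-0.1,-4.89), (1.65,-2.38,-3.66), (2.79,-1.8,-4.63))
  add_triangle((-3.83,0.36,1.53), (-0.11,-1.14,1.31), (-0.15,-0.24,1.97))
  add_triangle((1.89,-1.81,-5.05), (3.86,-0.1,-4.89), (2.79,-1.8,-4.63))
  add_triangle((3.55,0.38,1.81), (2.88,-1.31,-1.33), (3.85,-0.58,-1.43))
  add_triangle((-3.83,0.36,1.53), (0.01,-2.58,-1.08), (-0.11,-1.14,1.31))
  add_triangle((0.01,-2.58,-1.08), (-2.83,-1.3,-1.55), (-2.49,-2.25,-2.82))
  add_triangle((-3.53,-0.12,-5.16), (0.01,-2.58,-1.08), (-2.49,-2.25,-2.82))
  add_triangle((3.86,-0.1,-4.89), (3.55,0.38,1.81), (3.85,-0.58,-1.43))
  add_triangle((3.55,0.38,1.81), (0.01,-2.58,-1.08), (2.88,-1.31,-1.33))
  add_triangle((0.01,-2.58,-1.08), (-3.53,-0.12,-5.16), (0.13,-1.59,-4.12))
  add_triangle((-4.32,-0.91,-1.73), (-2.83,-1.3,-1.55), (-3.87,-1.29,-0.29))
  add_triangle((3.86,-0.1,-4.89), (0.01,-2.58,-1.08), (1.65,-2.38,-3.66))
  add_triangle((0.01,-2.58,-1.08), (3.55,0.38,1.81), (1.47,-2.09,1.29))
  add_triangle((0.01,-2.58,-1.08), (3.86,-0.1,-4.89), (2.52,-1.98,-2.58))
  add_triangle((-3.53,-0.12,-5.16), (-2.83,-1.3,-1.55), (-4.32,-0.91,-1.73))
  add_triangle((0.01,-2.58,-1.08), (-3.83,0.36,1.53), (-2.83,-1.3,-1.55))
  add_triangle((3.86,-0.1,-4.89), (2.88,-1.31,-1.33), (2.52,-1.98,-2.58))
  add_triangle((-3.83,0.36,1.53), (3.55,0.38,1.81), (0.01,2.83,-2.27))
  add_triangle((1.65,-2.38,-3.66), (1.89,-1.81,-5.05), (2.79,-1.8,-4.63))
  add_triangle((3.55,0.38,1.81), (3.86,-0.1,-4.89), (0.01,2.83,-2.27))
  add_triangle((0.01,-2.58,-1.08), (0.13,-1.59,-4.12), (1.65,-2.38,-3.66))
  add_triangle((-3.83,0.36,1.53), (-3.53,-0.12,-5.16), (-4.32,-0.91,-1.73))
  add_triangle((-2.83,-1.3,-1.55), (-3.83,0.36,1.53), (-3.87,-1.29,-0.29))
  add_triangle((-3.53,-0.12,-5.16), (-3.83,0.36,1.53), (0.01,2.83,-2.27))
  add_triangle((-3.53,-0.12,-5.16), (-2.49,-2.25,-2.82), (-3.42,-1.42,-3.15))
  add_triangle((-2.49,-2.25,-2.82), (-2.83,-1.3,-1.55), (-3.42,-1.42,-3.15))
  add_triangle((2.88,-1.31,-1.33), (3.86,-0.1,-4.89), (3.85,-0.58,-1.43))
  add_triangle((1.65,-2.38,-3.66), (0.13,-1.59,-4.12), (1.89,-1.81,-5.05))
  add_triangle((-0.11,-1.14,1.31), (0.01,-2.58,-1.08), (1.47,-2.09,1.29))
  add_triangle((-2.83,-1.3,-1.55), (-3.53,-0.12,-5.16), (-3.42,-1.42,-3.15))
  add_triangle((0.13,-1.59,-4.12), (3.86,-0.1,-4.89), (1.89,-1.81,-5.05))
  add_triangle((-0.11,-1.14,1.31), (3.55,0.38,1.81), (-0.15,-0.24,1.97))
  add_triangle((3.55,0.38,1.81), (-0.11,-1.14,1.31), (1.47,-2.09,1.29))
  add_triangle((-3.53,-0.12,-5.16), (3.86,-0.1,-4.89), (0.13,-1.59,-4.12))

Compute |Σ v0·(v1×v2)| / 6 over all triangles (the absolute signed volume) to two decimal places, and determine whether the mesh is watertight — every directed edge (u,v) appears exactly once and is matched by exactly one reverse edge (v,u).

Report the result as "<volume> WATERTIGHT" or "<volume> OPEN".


119.45 WATERTIGHT

Per-triangle v0·(v1×v2)/6:
  t1: +2.1057
  t2: +17.8449
  t3: +1.3938
  t4: +1.3204
  t5: -0.0975
  t6: +1.1972
  t7: +1.7106
  t8: +1.6060
  t9: +2.8744
  t10: +1.2089
  t11: +2.6390
  t12: +2.9955
  t13: +3.2346
  t14: +5.5162
  t15: +0.7809
  t16: +1.0003
  t17: +2.2683
  t18: +2.3312
  t19: +2.0857
  t20: +3.3373
  t21: +2.3692
  t22: +6.8658
  t23: +0.9173
  t24: +12.1697
  t25: +2.2954
  t26: +4.5228
  t27: -0.9944
  t28: +12.5263
  t29: +1.7270
  t30: +0.7699
  t31: +2.0235
  t32: +1.2962
  t33: +1.2300
  t34: +0.6745
  t35: +1.7704
  t36: +1.1851
  t37: +1.4557
  t38: +9.2936
Σ = +119.4513 → |volume| = 119.45

Directed edges: 114 total, each appears once with its reverse present → watertight.


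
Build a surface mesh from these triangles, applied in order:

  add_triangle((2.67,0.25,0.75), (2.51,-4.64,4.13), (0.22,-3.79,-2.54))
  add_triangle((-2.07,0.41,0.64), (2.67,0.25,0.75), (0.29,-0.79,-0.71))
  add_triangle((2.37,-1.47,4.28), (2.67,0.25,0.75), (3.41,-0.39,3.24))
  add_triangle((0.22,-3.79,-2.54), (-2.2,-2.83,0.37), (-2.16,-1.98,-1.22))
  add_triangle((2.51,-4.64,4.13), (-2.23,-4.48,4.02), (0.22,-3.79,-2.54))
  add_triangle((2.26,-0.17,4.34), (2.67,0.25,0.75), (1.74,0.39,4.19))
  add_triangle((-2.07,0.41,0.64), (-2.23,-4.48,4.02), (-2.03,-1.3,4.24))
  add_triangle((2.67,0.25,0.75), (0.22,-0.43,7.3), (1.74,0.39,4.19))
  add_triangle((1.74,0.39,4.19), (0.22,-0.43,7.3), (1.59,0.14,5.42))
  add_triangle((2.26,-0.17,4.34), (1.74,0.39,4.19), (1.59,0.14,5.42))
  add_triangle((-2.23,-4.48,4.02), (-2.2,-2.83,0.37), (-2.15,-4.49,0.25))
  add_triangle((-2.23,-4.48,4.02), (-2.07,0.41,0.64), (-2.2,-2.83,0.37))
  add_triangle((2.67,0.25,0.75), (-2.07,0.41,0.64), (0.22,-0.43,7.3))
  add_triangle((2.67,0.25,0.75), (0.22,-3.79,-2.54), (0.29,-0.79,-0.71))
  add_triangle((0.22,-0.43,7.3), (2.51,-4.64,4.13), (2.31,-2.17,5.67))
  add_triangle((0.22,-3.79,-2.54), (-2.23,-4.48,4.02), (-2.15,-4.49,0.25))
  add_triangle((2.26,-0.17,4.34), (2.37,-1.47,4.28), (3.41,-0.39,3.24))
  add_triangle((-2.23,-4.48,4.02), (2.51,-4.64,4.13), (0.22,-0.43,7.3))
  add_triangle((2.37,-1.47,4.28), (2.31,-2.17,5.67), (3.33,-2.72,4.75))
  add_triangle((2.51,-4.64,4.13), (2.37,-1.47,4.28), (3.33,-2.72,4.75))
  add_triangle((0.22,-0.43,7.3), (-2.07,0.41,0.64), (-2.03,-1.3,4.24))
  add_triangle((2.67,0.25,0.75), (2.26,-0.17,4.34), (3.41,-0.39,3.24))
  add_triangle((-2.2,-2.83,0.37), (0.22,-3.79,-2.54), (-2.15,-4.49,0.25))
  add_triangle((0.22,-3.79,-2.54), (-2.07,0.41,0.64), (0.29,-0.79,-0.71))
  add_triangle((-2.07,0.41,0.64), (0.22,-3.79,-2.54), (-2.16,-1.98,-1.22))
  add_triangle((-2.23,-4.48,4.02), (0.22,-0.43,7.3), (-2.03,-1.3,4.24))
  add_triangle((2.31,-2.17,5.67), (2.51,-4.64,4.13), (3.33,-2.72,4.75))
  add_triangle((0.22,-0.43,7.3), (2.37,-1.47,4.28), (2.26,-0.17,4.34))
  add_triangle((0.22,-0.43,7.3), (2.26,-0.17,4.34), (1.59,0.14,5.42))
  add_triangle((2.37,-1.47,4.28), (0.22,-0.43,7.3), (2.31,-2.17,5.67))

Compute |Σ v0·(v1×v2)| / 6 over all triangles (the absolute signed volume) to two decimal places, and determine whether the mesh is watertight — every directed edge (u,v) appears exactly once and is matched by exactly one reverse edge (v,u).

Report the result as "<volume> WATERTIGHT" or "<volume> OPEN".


110.80 OPEN

Per-triangle v0·(v1×v2)/6:
  t1: +11.4520
  t2: -0.2315
  t3: +0.5774
  t4: +3.0974
  t5: +21.3263
  t6: +1.0029
  t7: +4.1780
  t8: -1.4736
  t9: +0.2037
  t10: +0.3814
  t11: +2.3705
  t12: +4.2792
  t13: +2.1898
  t14: +0.3960
  t15: +6.1141
  t16: +5.5669
  t17: +1.5961
  t18: +24.8926
  t19: +0.7554
  t20: -1.4348
  t21: +3.8450
  t22: +0.7819
  t23: +1.4159
  t24: +0.1770
  t25: -0.3866
  t26: +8.1354
  t27: +3.3272
  t28: +3.3885
  t29: +1.0411
  t30: +1.8363
Σ = +110.8016 → |volume| = 110.80

Directed edges: 90 total; 6 unmatched, e.g. (2.67,0.25,0.75)→(2.51,-4.64,4.13) → open.


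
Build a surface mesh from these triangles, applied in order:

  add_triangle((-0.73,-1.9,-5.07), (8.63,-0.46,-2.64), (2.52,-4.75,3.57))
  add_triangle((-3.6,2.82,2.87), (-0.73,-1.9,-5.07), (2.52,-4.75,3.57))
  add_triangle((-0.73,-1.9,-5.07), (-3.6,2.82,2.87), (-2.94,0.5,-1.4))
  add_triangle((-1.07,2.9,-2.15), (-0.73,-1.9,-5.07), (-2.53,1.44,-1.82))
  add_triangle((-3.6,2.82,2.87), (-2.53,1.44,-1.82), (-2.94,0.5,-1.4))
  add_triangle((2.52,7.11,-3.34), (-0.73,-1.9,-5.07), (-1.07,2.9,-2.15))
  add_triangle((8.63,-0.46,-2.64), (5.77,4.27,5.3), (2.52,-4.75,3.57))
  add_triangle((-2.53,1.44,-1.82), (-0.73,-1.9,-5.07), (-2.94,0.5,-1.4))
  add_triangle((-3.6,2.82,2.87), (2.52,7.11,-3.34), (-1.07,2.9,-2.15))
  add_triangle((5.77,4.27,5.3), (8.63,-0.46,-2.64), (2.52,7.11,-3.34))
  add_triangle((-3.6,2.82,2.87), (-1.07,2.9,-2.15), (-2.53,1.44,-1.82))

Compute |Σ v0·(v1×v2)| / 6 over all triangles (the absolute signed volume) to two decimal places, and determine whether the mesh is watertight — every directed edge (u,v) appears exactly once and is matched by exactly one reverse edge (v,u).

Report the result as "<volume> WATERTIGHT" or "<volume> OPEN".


Per-triangle v0·(v1×v2)/6:
  t1: +47.2476
  t2: +17.6881
  t3: -0.5618
  t4: +5.7381
  t5: +2.9337
  t6: +14.7698
  t7: +75.4850
  t8: +2.9467
  t9: +14.7211
  t10: +90.5317
  t11: +5.7230
Σ = +277.2231 → |volume| = 277.22

Directed edges: 33 total; 7 unmatched, e.g. (-0.73,-1.9,-5.07)→(8.63,-0.46,-2.64) → open.

277.22 OPEN


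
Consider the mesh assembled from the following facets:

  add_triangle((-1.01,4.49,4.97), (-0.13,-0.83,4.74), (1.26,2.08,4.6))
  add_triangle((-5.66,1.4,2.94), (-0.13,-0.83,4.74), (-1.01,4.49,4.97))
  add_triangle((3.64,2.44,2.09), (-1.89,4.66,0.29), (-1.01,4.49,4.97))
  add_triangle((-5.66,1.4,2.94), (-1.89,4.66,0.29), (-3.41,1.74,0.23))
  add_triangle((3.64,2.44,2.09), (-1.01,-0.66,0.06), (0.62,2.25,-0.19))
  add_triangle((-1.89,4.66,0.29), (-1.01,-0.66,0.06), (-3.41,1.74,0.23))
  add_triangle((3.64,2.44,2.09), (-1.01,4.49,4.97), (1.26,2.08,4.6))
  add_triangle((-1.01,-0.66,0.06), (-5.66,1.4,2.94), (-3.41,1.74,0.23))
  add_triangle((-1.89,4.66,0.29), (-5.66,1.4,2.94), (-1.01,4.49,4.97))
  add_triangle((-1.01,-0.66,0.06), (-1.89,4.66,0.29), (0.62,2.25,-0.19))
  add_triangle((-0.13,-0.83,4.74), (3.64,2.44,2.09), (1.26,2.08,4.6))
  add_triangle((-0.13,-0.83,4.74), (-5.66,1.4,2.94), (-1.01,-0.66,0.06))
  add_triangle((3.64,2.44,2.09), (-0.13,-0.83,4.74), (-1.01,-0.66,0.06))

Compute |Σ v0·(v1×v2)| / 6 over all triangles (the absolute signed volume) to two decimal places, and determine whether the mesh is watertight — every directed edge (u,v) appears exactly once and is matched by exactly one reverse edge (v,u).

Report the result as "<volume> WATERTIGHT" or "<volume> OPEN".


Per-triangle v0·(v1×v2)/6:
  t1: +7.8615
  t2: +22.3048
  t3: +15.6449
  t4: +5.5106
  t5: -0.7178
  t6: -0.0915
  t7: +7.9922
  t8: +1.7158
  t9: +20.3480
  t10: +0.2072
  t11: +5.3554
  t12: +4.3881
  t13: -0.3381
Σ = +90.1811 → |volume| = 90.18

Directed edges: 39 total; 3 unmatched, e.g. (3.64,2.44,2.09)→(-1.89,4.66,0.29) → open.

90.18 OPEN


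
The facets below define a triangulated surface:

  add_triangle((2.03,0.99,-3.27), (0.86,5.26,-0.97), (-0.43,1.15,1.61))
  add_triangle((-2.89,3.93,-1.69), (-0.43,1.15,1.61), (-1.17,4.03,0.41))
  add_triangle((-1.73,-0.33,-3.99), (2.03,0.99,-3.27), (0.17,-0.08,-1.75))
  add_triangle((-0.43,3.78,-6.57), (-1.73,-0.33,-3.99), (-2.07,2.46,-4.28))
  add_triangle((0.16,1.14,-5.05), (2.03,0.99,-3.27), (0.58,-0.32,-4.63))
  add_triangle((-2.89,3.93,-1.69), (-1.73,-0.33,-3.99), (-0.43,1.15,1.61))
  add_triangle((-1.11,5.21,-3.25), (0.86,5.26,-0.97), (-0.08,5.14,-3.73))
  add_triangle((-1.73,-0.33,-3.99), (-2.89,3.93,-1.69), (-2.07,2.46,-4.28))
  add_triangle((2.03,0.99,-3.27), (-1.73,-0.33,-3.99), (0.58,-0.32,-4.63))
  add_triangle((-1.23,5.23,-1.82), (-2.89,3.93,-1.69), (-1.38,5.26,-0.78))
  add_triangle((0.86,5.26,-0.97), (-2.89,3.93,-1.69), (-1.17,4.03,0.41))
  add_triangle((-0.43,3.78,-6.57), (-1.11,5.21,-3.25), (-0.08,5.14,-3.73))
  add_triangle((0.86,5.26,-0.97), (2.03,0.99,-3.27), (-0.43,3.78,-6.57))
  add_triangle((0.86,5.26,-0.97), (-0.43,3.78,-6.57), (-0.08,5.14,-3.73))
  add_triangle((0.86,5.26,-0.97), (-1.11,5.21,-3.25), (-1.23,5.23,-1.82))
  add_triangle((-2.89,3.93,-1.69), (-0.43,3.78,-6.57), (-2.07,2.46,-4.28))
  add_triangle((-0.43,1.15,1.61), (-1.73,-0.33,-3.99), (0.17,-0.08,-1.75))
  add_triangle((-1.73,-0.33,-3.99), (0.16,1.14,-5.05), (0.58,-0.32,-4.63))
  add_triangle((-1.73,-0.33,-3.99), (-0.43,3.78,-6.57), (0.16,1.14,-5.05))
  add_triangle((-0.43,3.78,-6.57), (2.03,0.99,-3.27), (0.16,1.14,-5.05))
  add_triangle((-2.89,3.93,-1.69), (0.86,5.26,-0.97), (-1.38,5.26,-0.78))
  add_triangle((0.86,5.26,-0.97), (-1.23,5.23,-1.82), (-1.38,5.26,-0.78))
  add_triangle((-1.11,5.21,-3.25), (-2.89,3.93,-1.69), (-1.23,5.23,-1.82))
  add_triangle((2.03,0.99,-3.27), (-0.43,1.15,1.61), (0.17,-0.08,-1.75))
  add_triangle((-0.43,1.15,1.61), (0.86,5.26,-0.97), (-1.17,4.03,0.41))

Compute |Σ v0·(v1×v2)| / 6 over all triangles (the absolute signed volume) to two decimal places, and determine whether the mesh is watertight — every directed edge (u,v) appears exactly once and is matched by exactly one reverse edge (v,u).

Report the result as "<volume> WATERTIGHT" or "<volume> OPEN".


64.62 OPEN

Per-triangle v0·(v1×v2)/6:
  t1: +1.3113
  t2: +1.8889
  t3: +0.6301
  t4: +5.1420
  t5: +2.3053
  t6: +1.5943
  t7: +2.9378
  t8: +3.4570
  t9: -2.0245
  t10: +1.8401
  t11: +5.1189
  t12: +3.5420
  t13: +12.4549
  t14: +2.1825
  t15: +2.7131
  t16: +5.8043
  t17: -0.6766
  t18: +2.5819
  t19: +4.2499
  t20: +3.8594
  t21: -2.4839
  t22: +2.0273
  t23: +2.4946
  t24: -0.6285
  t25: +2.2966
Σ = +64.6185 → |volume| = 64.62

Directed edges: 75 total; 3 unmatched, e.g. (-0.43,3.78,-6.57)→(-1.11,5.21,-3.25) → open.


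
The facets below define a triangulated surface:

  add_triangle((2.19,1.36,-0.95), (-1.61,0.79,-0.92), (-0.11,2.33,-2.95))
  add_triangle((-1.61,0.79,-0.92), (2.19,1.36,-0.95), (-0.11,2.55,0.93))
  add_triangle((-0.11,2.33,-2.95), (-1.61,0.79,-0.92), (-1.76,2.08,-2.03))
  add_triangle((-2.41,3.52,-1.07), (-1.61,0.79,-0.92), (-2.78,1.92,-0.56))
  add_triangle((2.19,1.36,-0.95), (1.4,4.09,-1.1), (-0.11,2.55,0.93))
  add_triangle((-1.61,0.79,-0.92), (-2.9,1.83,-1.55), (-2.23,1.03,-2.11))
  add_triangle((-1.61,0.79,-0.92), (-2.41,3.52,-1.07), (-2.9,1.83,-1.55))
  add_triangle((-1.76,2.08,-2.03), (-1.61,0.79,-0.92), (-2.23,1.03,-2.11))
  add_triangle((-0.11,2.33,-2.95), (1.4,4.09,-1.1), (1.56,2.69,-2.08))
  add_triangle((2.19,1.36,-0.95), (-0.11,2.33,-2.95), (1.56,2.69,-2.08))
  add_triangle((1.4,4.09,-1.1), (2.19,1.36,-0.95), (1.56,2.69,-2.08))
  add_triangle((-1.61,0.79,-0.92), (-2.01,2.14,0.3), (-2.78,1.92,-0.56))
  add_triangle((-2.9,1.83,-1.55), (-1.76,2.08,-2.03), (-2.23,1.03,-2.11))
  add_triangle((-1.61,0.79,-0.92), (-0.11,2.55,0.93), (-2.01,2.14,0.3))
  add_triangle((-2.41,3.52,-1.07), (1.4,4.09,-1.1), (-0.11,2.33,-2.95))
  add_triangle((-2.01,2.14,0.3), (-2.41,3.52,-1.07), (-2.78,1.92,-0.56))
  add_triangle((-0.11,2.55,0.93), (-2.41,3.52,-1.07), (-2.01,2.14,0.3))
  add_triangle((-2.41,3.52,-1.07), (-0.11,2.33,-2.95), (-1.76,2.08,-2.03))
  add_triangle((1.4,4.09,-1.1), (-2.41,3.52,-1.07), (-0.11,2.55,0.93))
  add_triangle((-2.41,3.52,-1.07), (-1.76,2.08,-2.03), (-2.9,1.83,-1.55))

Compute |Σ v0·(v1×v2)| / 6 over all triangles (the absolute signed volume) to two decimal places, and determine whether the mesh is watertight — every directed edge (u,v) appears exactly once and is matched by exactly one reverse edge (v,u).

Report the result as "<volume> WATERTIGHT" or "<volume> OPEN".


18.03 WATERTIGHT

Per-triangle v0·(v1×v2)/6:
  t1: -0.5416
  t2: -2.1231
  t3: +0.3168
  t4: +0.5993
  t5: +1.5080
  t6: +0.0894
  t7: -0.0337
  t8: -0.2904
  t9: +1.8516
  t10: +0.6549
  t11: +1.3401
  t12: -0.1024
  t13: +0.6288
  t14: -0.6628
  t15: +5.6488
  t16: +0.8096
  t17: +1.4572
  t18: +1.6597
  t19: +4.0642
  t20: +1.1548
Σ = +18.0292 → |volume| = 18.03

Directed edges: 60 total, each appears once with its reverse present → watertight.


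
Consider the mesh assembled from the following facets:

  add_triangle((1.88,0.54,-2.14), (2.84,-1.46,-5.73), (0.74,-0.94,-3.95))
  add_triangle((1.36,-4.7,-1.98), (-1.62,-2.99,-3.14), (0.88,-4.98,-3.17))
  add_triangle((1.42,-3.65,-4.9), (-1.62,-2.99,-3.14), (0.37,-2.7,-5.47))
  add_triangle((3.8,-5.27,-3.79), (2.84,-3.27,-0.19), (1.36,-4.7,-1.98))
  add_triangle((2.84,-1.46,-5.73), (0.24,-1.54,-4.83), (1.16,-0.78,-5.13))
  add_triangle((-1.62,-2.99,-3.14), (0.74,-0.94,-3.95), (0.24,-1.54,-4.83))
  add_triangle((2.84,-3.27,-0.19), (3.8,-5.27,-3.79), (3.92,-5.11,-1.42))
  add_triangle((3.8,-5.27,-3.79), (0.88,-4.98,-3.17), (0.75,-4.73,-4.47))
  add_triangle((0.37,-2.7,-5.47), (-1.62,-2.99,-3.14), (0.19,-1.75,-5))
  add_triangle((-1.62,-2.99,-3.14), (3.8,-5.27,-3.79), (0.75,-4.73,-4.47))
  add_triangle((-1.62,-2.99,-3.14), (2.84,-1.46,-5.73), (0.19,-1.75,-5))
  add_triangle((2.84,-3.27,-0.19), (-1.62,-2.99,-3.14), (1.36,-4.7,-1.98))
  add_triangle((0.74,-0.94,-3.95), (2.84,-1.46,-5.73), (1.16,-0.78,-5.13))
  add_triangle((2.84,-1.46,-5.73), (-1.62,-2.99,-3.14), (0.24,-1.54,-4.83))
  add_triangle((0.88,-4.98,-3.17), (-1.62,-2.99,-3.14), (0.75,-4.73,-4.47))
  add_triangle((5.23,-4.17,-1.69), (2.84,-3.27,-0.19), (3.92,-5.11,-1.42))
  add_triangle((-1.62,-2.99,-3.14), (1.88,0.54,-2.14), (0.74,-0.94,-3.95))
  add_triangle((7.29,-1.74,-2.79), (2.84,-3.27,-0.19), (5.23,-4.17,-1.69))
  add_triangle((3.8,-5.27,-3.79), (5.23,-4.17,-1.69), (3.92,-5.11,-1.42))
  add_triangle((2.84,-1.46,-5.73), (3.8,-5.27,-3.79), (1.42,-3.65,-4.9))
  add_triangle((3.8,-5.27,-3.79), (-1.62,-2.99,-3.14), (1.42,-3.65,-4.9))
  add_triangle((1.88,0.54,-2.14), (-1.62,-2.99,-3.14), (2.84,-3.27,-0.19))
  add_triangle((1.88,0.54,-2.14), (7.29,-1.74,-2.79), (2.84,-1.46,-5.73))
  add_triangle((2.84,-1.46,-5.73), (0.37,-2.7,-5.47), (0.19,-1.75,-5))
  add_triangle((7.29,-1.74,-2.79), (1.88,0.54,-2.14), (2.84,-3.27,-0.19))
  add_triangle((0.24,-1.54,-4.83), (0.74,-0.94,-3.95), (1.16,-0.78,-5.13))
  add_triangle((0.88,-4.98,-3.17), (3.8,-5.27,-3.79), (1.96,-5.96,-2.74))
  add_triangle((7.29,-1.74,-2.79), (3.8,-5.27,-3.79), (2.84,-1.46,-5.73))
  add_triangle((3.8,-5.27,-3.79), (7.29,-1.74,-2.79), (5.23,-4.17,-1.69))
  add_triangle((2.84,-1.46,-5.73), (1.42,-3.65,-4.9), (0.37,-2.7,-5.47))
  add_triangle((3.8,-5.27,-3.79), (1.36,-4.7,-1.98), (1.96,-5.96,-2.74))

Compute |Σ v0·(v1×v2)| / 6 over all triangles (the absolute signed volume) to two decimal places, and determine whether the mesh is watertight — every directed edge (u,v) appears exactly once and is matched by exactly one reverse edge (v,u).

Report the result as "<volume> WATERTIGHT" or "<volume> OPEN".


Per-triangle v0·(v1×v2)/6:
  t1: +1.3141
  t2: +1.2606
  t3: +3.4862
  t4: +4.4453
  t5: +1.4927
  t6: -0.4138
  t7: -0.5080
  t8: +3.5053
  t9: +1.3940
  t10: -1.2304
  t11: -3.3416
  t12: -0.4776
  t13: -0.5253
  t14: +3.5664
  t15: +2.5137
  t16: +1.3932
  t17: -0.6585
  t18: +2.2025
  t19: +4.1326
  t20: +8.5529
  t21: +6.4919
  t22: -8.7876
  t23: +6.9276
  t24: +1.7902
  t25: -3.3963
  t26: -0.1418
  t27: +2.8369
  t28: +22.3936
  t29: +9.9431
  t30: +4.1110
  t31: +0.1190
Σ = +74.3921 → |volume| = 74.39

Directed edges: 93 total; 3 unmatched, e.g. (0.88,-4.98,-3.17)→(1.36,-4.7,-1.98) → open.

74.39 OPEN


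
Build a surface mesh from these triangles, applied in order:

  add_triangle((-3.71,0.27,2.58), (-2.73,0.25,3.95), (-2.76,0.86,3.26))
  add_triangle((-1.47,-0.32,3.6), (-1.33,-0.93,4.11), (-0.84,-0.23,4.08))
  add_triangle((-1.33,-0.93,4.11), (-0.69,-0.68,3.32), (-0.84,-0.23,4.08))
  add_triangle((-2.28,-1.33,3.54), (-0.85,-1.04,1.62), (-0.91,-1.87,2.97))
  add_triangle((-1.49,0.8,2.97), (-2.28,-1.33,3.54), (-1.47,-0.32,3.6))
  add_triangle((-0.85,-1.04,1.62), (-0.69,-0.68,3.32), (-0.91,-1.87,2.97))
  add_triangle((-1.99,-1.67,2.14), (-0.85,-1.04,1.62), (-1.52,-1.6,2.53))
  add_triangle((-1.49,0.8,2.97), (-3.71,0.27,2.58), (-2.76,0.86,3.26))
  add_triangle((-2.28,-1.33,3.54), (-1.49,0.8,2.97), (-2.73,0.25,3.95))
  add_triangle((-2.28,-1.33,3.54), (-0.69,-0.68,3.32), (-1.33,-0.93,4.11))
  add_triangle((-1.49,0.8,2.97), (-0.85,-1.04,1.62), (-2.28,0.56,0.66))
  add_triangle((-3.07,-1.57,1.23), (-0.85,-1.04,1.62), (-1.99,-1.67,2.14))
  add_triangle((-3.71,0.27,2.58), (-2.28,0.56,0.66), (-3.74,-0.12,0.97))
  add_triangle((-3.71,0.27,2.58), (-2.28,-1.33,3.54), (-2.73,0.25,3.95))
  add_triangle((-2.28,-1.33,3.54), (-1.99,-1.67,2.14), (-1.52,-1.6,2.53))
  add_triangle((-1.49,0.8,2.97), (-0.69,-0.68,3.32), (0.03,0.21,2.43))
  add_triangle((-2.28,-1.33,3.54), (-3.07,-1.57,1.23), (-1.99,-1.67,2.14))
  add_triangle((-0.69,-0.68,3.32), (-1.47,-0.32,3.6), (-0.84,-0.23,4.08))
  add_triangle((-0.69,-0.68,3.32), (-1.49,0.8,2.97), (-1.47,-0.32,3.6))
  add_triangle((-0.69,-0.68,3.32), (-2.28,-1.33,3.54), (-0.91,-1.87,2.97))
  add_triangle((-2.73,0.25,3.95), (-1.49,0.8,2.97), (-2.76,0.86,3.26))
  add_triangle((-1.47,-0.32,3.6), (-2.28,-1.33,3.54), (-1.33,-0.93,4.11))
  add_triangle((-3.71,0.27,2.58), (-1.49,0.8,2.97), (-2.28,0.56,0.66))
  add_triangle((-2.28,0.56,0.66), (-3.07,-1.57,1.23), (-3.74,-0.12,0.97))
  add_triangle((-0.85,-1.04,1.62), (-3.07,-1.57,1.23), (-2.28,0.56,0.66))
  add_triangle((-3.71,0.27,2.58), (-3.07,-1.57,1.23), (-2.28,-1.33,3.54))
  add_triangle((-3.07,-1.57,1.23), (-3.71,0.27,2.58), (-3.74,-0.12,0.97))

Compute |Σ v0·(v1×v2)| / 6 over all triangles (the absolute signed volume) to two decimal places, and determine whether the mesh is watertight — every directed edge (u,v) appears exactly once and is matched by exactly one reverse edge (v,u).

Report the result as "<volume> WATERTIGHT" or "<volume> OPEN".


Per-triangle v0·(v1×v2)/6:
  t1: +0.7936
  t2: +0.3076
  t3: +0.1591
  t4: +0.1692
  t5: +0.7016
  t6: -0.2436
  t7: +0.0211
  t8: -0.2149
  t9: +0.6428
  t10: +0.0839
  t11: -1.4313
  t12: -0.0112
  t13: +0.6218
  t14: +1.9596
  t15: +0.2903
  t16: +0.7587
  t17: +0.7640
  t18: -0.2437
  t19: +0.3609
  t20: +0.9801
  t21: +0.4464
  t22: +0.4949
  t23: +0.8670
  t24: -0.2342
  t25: -1.0514
  t26: +3.0044
  t27: +1.5891
Σ = +11.5857 → |volume| = 11.59

Directed edges: 81 total; 7 unmatched, e.g. (-2.28,-1.33,3.54)→(-0.85,-1.04,1.62) → open.

11.59 OPEN


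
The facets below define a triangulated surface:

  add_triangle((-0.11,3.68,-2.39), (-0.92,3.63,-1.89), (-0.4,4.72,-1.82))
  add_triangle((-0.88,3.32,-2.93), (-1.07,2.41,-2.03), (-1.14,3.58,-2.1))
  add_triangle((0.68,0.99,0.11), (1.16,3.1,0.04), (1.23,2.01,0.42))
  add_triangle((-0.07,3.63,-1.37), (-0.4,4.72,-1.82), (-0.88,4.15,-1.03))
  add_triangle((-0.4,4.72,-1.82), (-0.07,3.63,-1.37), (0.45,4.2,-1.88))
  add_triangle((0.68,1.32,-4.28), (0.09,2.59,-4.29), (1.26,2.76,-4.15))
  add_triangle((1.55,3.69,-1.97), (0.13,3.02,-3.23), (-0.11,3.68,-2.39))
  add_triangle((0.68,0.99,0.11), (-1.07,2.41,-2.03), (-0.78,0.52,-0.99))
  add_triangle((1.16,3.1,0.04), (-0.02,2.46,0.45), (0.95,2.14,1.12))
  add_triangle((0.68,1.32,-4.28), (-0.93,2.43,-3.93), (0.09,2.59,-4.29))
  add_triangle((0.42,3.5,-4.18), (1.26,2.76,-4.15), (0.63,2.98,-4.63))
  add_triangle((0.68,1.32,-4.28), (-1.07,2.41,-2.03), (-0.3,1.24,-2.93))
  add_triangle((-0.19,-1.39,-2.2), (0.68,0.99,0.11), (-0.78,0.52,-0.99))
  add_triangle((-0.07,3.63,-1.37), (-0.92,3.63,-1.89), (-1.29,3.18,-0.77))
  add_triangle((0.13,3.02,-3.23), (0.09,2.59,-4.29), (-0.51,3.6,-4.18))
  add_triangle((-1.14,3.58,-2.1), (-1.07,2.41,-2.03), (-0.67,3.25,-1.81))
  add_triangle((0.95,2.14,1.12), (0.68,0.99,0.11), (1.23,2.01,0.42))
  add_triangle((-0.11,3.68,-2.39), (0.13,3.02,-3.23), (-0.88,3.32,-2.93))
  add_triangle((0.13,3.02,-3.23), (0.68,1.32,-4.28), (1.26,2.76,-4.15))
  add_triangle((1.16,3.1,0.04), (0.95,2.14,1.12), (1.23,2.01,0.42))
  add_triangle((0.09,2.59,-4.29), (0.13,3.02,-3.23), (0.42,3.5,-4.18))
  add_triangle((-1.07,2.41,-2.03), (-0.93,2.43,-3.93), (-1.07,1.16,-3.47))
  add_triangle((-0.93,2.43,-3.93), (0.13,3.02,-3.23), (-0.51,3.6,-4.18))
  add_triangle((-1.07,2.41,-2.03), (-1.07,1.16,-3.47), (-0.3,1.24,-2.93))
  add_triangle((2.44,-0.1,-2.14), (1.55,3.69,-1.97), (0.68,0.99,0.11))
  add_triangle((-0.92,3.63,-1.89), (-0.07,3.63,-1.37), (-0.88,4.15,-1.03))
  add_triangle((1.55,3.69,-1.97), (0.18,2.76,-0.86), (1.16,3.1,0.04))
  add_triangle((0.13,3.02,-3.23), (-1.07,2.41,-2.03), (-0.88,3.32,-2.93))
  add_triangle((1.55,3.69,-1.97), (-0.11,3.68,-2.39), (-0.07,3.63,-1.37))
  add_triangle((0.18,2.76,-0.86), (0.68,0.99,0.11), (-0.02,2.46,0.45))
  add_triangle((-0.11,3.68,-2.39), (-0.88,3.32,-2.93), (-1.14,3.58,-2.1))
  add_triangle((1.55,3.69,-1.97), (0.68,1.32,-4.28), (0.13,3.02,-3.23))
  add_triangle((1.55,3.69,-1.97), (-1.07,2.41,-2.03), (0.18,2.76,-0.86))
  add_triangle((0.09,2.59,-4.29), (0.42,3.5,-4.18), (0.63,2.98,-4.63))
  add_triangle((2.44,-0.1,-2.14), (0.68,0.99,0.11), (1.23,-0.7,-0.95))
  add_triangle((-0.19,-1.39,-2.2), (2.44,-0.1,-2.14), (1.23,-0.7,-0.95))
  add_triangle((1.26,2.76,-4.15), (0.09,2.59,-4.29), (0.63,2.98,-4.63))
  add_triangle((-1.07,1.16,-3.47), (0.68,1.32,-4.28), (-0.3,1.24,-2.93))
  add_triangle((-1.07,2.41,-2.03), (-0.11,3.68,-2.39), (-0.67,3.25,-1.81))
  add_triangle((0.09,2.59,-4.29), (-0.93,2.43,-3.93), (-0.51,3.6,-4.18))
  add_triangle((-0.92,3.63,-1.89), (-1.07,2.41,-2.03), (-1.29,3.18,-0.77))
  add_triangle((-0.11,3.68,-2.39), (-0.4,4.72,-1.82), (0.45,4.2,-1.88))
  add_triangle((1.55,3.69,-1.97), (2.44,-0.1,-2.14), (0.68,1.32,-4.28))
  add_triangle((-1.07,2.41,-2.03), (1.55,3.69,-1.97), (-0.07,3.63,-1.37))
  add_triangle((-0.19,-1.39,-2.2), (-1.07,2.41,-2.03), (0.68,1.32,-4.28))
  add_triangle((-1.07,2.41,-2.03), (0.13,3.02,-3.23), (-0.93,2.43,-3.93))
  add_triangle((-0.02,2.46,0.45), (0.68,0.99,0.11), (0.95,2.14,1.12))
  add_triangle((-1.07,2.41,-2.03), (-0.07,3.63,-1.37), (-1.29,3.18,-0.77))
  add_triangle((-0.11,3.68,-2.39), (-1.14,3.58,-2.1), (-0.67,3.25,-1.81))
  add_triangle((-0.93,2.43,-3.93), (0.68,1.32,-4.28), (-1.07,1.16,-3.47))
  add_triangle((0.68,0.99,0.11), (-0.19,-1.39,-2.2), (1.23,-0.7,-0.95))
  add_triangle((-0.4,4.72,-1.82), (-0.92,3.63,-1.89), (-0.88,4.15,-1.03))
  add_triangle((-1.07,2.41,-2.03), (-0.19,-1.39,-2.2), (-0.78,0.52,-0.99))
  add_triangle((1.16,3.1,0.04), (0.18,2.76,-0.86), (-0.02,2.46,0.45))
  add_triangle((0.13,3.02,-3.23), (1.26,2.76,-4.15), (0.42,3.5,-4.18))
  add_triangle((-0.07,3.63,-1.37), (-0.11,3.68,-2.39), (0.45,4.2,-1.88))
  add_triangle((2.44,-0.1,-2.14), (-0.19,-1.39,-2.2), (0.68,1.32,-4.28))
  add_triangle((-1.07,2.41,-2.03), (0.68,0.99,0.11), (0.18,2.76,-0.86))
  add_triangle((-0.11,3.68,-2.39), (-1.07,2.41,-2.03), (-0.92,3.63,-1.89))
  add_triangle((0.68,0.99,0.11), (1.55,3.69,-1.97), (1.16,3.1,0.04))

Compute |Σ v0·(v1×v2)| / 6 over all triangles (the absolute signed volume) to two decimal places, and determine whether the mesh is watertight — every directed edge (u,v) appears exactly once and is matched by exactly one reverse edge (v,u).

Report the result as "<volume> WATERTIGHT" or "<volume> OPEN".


Per-triangle v0·(v1×v2)/6:
  t1: +0.5456
  t2: +0.2425
  t3: +0.0390
  t4: +0.1189
  t5: +0.0675
  t6: +1.1674
  t7: +1.3495
  t8: -0.0400
  t9: +0.5631
  t10: +0.8908
  t11: +0.4446
  t12: -0.6400
  t13: -0.5160
  t14: +0.6078
  t15: +0.5051
  t16: -0.1168
  t17: +0.0051
  t18: +0.7121
  t19: -1.2717
  t20: +0.2393
  t21: +0.2108
  t22: +0.5689
  t23: -0.2738
  t24: -0.6712
  t25: +1.3310
  t26: -0.5274
  t27: +0.9673
  t28: +0.0849
  t29: +0.9955
  t30: -0.3791
  t31: +0.5980
  t32: +2.6284
  t33: +1.2334
  t34: +0.3281
  t35: +0.2399
  t36: +0.6984
  t37: +0.0580
  t38: -0.3400
  t39: -0.3474
  t40: +0.7547
  t41: +0.4731
  t42: +0.5743
  t43: +5.2881
  t44: -1.4564
  t45: +2.7413
  t46: +1.0715
  t47: -0.2337
  t48: -1.0993
  t49: +0.1115
  t50: +1.3090
  t51: -0.4674
  t52: +0.4785
  t53: +0.5645
  t54: +0.6195
  t55: +0.0884
  t56: -0.3286
  t57: +3.3911
  t58: -0.1259
  t59: +0.5175
  t60: +0.3312
Σ = +26.9202 → |volume| = 26.92

Directed edges: 180 total, each appears once with its reverse present → watertight.

26.92 WATERTIGHT
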